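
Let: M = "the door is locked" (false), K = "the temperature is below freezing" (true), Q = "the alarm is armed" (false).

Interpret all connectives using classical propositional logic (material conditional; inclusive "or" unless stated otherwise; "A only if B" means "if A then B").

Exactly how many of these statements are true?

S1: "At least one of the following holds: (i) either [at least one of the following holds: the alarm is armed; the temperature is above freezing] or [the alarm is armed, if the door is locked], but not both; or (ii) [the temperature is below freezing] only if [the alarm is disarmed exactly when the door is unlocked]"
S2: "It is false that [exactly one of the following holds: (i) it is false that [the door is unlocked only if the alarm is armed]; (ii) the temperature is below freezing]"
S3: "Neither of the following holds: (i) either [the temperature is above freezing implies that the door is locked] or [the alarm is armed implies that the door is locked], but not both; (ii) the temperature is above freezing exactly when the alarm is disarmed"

S1: In symbols: ((Q | ~K) xor (M -> Q)) | (K -> (~Q <-> ~M))

~K = ~T = F
Q | ~K = F | F = F
M -> Q = F -> F = T
(Q | ~K) xor (M -> Q) = F xor T = T
~Q = ~F = T
~M = ~F = T
~Q <-> ~M = T <-> T = T
K -> (~Q <-> ~M) = T -> T = T
((Q | ~K) xor (M -> Q)) | (K -> (~Q <-> ~M)) = T | T = T
Thus S1 is true.

S2: Formalization: ~(~(~M -> Q) xor K)

~M = ~F = T
~M -> Q = T -> F = F
~(~M -> Q) = ~F = T
~(~M -> Q) xor K = T xor T = F
~(~(~M -> Q) xor K) = ~F = T
So S2 is true.

S3: Formalization: ((~K -> M) xor (Q -> M)) nor (~K <-> ~Q)

~K = ~T = F
~K -> M = F -> F = T
Q -> M = F -> F = T
(~K -> M) xor (Q -> M) = T xor T = F
~K = ~T = F
~Q = ~F = T
~K <-> ~Q = F <-> T = F
((~K -> M) xor (Q -> M)) nor (~K <-> ~Q) = F nor F = T
Thus S3 is true.

Count: 3.

3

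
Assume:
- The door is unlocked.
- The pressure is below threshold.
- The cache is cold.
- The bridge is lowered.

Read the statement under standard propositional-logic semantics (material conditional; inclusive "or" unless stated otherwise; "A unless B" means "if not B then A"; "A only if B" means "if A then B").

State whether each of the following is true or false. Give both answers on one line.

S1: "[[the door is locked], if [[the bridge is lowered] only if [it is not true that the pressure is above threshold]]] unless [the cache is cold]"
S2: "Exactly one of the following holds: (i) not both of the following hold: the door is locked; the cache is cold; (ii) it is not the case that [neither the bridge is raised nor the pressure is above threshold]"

S1 True, S2 True

Let S = "the bridge is raised" (F), Q = "the pressure is above threshold" (F), P = "the door is locked" (F), R = "the cache is warm" (F).

S1: Parsed as ((~S -> ~Q) -> P) | ~R

~S = ~F = T
~Q = ~F = T
~S -> ~Q = T -> T = T
(~S -> ~Q) -> P = T -> F = F
~R = ~F = T
((~S -> ~Q) -> P) | ~R = F | T = T
Thus S1 is true.

S2: Parsed as (P nand ~R) xor ~(S nor Q)

~R = ~F = T
P nand ~R = F nand T = T
S nor Q = F nor F = T
~(S nor Q) = ~T = F
(P nand ~R) xor ~(S nor Q) = T xor F = T
Hence S2 is true.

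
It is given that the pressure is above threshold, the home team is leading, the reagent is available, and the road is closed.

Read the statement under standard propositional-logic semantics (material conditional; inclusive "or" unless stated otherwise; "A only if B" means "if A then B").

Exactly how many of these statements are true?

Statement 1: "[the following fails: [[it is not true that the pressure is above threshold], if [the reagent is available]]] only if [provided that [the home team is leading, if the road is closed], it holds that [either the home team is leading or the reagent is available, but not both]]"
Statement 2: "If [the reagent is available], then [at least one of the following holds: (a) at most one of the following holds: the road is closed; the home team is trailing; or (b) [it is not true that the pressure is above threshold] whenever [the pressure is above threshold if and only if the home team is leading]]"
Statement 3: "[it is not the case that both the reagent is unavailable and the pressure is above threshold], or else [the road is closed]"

2

Let K = "the reagent is available" (True), H = "the pressure is above threshold" (True), L = "the road is closed" (True), P = "the home team is leading" (True).

Statement 1: Parsed as not (K -> not H) -> ((L -> P) -> (P xor K))

not H = not True = False
K -> not H = True -> False = False
not (K -> not H) = not False = True
L -> P = True -> True = True
P xor K = True xor True = False
(L -> P) -> (P xor K) = True -> False = False
not (K -> not H) -> ((L -> P) -> (P xor K)) = True -> False = False
So Statement 1 is false.

Statement 2: Parsed as K -> ((L nand not P) or ((H iff P) -> not H))

not P = not True = False
L nand not P = True nand False = True
H iff P = True iff True = True
not H = not True = False
(H iff P) -> not H = True -> False = False
(L nand not P) or ((H iff P) -> not H) = True or False = True
K -> ((L nand not P) or ((H iff P) -> not H)) = True -> True = True
Hence Statement 2 is true.

Statement 3: In symbols: (not K nand H) or L

not K = not True = False
not K nand H = False nand True = True
(not K nand H) or L = True or True = True
Thus Statement 3 is true.

True statements: 2 (Statement 2, Statement 3).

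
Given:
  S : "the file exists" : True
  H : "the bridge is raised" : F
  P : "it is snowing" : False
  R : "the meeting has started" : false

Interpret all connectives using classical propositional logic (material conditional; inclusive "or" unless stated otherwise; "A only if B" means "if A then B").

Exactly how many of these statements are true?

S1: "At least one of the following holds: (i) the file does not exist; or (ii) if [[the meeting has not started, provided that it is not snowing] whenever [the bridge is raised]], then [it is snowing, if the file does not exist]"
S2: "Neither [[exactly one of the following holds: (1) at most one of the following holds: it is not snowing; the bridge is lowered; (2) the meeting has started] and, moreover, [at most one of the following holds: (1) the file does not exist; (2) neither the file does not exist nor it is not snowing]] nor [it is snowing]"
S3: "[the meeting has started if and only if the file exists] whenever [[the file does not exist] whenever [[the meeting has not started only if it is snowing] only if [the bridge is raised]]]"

S1: This is ¬S ∨ ((H → (¬P → ¬R)) → (¬S → P)).

¬S = ¬T = F
¬P = ¬F = T
¬R = ¬F = T
¬P → ¬R = T → T = T
H → (¬P → ¬R) = F → T = T
¬S = ¬T = F
¬S → P = F → F = T
(H → (¬P → ¬R)) → (¬S → P) = T → T = T
¬S ∨ ((H → (¬P → ¬R)) → (¬S → P)) = F ∨ T = T
Hence S1 is true.

S2: Formalization: (((¬P ↑ ¬H) ⊕ R) ∧ (¬S ↑ (¬S ↓ ¬P))) ↓ P

¬P = ¬F = T
¬H = ¬F = T
¬P ↑ ¬H = T ↑ T = F
(¬P ↑ ¬H) ⊕ R = F ⊕ F = F
¬S = ¬T = F
¬S = ¬T = F
¬P = ¬F = T
¬S ↓ ¬P = F ↓ T = F
¬S ↑ (¬S ↓ ¬P) = F ↑ F = T
((¬P ↑ ¬H) ⊕ R) ∧ (¬S ↑ (¬S ↓ ¬P)) = F ∧ T = F
(((¬P ↑ ¬H) ⊕ R) ∧ (¬S ↑ (¬S ↓ ¬P))) ↓ P = F ↓ F = T
Hence S2 is true.

S3: Parsed as (((¬R → P) → H) → ¬S) → (R ↔ S)

¬R = ¬F = T
¬R → P = T → F = F
(¬R → P) → H = F → F = T
¬S = ¬T = F
((¬R → P) → H) → ¬S = T → F = F
R ↔ S = F ↔ T = F
(((¬R → P) → H) → ¬S) → (R ↔ S) = F → F = T
Thus S3 is true.

True statements: 3 (S1, S2, S3).

3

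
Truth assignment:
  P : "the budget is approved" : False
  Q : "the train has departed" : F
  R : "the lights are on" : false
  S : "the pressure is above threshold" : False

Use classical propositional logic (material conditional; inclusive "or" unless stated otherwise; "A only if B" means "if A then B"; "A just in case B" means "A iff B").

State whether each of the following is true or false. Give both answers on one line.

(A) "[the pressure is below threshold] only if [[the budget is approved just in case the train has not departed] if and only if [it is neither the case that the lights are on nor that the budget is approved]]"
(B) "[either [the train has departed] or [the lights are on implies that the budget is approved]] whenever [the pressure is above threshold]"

(A) False; (B) True

(A): In symbols: ¬S → ((P ↔ ¬Q) ↔ (R ↓ P))

¬S = ¬F = T
¬Q = ¬F = T
P ↔ ¬Q = F ↔ T = F
R ↓ P = F ↓ F = T
(P ↔ ¬Q) ↔ (R ↓ P) = F ↔ T = F
¬S → ((P ↔ ¬Q) ↔ (R ↓ P)) = T → F = F
So (A) is false.

(B): In symbols: S → (Q ∨ (R → P))

R → P = F → F = T
Q ∨ (R → P) = F ∨ T = T
S → (Q ∨ (R → P)) = F → T = T
So (B) is true.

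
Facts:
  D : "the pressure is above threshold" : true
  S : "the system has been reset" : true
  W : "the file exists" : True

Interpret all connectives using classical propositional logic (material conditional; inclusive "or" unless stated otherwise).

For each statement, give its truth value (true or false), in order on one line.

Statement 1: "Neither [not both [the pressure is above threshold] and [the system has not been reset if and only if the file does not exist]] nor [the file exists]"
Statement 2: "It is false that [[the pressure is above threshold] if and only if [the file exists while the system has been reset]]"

Statement 1 False / Statement 2 False

Statement 1: This is (D nand (~S <-> ~W)) nor W.

~S = ~T = F
~W = ~T = F
~S <-> ~W = F <-> F = T
D nand (~S <-> ~W) = T nand T = F
(D nand (~S <-> ~W)) nor W = F nor T = F
So Statement 1 is false.

Statement 2: This is ~(D <-> (W & S)).

W & S = T & T = T
D <-> (W & S) = T <-> T = T
~(D <-> (W & S)) = ~T = F
So Statement 2 is false.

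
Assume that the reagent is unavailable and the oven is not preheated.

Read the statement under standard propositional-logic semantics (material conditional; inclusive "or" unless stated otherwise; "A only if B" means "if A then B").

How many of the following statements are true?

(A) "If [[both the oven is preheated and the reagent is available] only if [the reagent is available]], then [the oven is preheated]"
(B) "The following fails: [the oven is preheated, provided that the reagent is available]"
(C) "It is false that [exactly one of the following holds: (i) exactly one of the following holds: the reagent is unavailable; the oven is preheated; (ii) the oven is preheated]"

Let Q = "the oven is preheated" (F), P = "the reagent is available" (F).

(A): In symbols: ((Q & P) -> P) -> Q

Q & P = F & F = F
(Q & P) -> P = F -> F = T
((Q & P) -> P) -> Q = T -> F = F
Hence (A) is false.

(B): Formalization: ~(P -> Q)

P -> Q = F -> F = T
~(P -> Q) = ~T = F
So (B) is false.

(C): Parsed as ~((~P xor Q) xor Q)

~P = ~F = T
~P xor Q = T xor F = T
(~P xor Q) xor Q = T xor F = T
~((~P xor Q) xor Q) = ~T = F
Hence (C) is false.

Count: 0.

0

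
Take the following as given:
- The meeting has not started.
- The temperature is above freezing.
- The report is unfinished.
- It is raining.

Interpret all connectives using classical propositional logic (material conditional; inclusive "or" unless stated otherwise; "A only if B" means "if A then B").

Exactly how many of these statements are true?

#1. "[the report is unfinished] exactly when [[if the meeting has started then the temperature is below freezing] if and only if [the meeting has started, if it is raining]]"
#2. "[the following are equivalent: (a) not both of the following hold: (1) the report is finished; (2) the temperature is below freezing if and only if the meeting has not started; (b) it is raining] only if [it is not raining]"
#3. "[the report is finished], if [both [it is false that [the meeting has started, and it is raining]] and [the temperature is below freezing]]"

1

Let U = "the report is finished" (False), H = "the meeting has started" (False), M = "the temperature is below freezing" (False), P = "it is raining" (True).

#1: This is not U iff ((H -> M) iff (P -> H)).

not U = not False = True
H -> M = False -> False = True
P -> H = True -> False = False
(H -> M) iff (P -> H) = True iff False = False
not U iff ((H -> M) iff (P -> H)) = True iff False = False
So #1 is false.

#2: This is ((U nand (M iff not H)) iff P) -> not P.

not H = not False = True
M iff not H = False iff True = False
U nand (M iff not H) = False nand False = True
(U nand (M iff not H)) iff P = True iff True = True
not P = not True = False
((U nand (M iff not H)) iff P) -> not P = True -> False = False
Thus #2 is false.

#3: Parsed as (not (H and P) and M) -> U

H and P = False and True = False
not (H and P) = not False = True
not (H and P) and M = True and False = False
(not (H and P) and M) -> U = False -> False = True
Thus #3 is true.

1 of the 3 statements is true.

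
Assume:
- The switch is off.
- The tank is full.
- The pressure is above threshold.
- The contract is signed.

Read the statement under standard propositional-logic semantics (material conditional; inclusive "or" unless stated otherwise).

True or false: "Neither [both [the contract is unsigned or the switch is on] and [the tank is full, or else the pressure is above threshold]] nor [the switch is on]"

True

Let L = "the contract is signed" (T), R = "the switch is on" (F), N = "the tank is full" (T), Q = "the pressure is above threshold" (T).
Parsed as ((¬L ∨ R) ∧ (N ∨ Q)) ↓ R

¬L = ¬T = F
¬L ∨ R = F ∨ F = F
N ∨ Q = T ∨ T = T
(¬L ∨ R) ∧ (N ∨ Q) = F ∧ T = F
((¬L ∨ R) ∧ (N ∨ Q)) ↓ R = F ↓ F = T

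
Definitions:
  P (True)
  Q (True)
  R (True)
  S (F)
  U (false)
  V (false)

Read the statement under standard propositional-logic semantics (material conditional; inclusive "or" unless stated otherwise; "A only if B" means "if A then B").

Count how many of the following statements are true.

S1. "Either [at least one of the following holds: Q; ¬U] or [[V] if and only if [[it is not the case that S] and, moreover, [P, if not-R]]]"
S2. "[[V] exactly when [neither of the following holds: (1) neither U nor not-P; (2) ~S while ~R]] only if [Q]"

S1: This is (Q | ~U) | (V <-> (~S & (~R -> P))).

~U = ~F = T
Q | ~U = T | T = T
~S = ~F = T
~R = ~T = F
~R -> P = F -> T = T
~S & (~R -> P) = T & T = T
V <-> (~S & (~R -> P)) = F <-> T = F
(Q | ~U) | (V <-> (~S & (~R -> P))) = T | F = T
Thus S1 is true.

S2: In symbols: (V <-> ((U nor ~P) nor (~S & ~R))) -> Q

~P = ~T = F
U nor ~P = F nor F = T
~S = ~F = T
~R = ~T = F
~S & ~R = T & F = F
(U nor ~P) nor (~S & ~R) = T nor F = F
V <-> ((U nor ~P) nor (~S & ~R)) = F <-> F = T
(V <-> ((U nor ~P) nor (~S & ~R))) -> Q = T -> T = T
Hence S2 is true.

2 of the 2 statements are true (S1, S2).

2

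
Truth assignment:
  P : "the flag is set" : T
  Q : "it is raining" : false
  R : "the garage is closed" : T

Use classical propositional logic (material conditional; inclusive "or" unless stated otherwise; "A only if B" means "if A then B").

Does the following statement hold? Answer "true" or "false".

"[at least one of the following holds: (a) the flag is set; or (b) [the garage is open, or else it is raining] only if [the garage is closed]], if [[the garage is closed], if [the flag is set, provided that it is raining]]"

true

Parsed as ((Q → P) → R) → (P ∨ ((¬R ∨ Q) → R))

Q → P = F → T = T
(Q → P) → R = T → T = T
¬R = ¬T = F
¬R ∨ Q = F ∨ F = F
(¬R ∨ Q) → R = F → T = T
P ∨ ((¬R ∨ Q) → R) = T ∨ T = T
((Q → P) → R) → (P ∨ ((¬R ∨ Q) → R)) = T → T = T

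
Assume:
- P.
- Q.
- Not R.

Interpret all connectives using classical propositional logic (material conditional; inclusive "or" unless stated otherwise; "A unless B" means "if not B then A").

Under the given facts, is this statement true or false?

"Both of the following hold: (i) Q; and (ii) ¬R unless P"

The statement is true.

Formalization: Q and (not R or P)

not R = not False = True
not R or P = True or True = True
Q and (not R or P) = True and True = True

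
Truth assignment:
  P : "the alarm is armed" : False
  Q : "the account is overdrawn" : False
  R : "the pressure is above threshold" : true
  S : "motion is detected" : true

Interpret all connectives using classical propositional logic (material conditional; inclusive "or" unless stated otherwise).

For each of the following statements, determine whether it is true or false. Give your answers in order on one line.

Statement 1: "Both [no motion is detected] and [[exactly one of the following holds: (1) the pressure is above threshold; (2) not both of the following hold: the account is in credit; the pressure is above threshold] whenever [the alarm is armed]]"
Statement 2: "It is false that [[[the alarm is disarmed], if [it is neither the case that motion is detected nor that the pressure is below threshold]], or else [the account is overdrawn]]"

Statement 1: This is ~S & (P -> (R xor (~Q nand R))).

~S = ~T = F
~Q = ~F = T
~Q nand R = T nand T = F
R xor (~Q nand R) = T xor F = T
P -> (R xor (~Q nand R)) = F -> T = T
~S & (P -> (R xor (~Q nand R))) = F & T = F
Hence Statement 1 is false.

Statement 2: This is ~(((S nor ~R) -> ~P) | Q).

~R = ~T = F
S nor ~R = T nor F = F
~P = ~F = T
(S nor ~R) -> ~P = F -> T = T
((S nor ~R) -> ~P) | Q = T | F = T
~(((S nor ~R) -> ~P) | Q) = ~T = F
So Statement 2 is false.

Statement 1 F, Statement 2 F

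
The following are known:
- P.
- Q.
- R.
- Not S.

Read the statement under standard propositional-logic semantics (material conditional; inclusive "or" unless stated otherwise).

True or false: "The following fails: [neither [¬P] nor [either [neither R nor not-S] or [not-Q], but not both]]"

In symbols: not (not P nor ((R nor not S) xor not Q))

not P = not True = False
not S = not False = True
R nor not S = True nor True = False
not Q = not True = False
(R nor not S) xor not Q = False xor False = False
not P nor ((R nor not S) xor not Q) = False nor False = True
not (not P nor ((R nor not S) xor not Q)) = not True = False

The statement is false.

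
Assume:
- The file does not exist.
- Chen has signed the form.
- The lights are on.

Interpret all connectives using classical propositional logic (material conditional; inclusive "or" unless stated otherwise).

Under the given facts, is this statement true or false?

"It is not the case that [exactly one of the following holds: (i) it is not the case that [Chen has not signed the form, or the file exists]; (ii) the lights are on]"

Let L = "Chen has signed the form" (T), G = "the file exists" (F), P = "the lights are on" (T).
Parsed as ¬(¬(¬L ∨ G) ⊕ P)

¬L = ¬T = F
¬L ∨ G = F ∨ F = F
¬(¬L ∨ G) = ¬F = T
¬(¬L ∨ G) ⊕ P = T ⊕ T = F
¬(¬(¬L ∨ G) ⊕ P) = ¬F = T

true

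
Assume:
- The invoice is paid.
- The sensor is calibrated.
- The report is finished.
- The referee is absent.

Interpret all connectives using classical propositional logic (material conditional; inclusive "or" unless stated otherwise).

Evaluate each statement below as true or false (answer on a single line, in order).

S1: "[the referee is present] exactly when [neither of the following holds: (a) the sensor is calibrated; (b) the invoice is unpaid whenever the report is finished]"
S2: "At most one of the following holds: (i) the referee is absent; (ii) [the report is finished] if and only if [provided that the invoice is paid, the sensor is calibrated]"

Let M = "the referee is present" (F), P = "the sensor is calibrated" (T), D = "the report is finished" (T), S = "the invoice is paid" (T).

S1: In symbols: M ↔ (P ↓ (D → ¬S))

¬S = ¬T = F
D → ¬S = T → F = F
P ↓ (D → ¬S) = T ↓ F = F
M ↔ (P ↓ (D → ¬S)) = F ↔ F = T
So S1 is true.

S2: This is ¬M ↑ (D ↔ (S → P)).

¬M = ¬F = T
S → P = T → T = T
D ↔ (S → P) = T ↔ T = T
¬M ↑ (D ↔ (S → P)) = T ↑ T = F
Hence S2 is false.

S1 True / S2 False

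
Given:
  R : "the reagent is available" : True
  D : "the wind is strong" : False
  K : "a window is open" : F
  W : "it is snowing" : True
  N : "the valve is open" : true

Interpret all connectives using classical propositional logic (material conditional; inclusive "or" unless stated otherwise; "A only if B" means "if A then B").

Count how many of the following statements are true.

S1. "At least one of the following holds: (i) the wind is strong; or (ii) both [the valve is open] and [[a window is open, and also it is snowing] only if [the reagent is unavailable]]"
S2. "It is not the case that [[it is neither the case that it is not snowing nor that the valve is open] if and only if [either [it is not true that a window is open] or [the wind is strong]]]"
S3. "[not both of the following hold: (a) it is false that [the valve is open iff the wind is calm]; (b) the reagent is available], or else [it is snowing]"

3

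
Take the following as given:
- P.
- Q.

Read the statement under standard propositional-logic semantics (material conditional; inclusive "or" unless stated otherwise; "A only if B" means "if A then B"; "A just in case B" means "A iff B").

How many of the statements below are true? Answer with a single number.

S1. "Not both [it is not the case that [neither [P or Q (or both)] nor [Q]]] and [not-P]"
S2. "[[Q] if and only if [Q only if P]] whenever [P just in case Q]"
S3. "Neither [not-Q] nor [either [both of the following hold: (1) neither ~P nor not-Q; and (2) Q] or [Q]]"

S1: This is ¬((P ∨ Q) ↓ Q) ↑ ¬P.

P ∨ Q = T ∨ T = T
(P ∨ Q) ↓ Q = T ↓ T = F
¬((P ∨ Q) ↓ Q) = ¬F = T
¬P = ¬T = F
¬((P ∨ Q) ↓ Q) ↑ ¬P = T ↑ F = T
So S1 is true.

S2: Formalization: (P ↔ Q) → (Q ↔ (Q → P))

P ↔ Q = T ↔ T = T
Q → P = T → T = T
Q ↔ (Q → P) = T ↔ T = T
(P ↔ Q) → (Q ↔ (Q → P)) = T → T = T
Hence S2 is true.

S3: Parsed as ¬Q ↓ (((¬P ↓ ¬Q) ∧ Q) ∨ Q)

¬Q = ¬T = F
¬P = ¬T = F
¬Q = ¬T = F
¬P ↓ ¬Q = F ↓ F = T
(¬P ↓ ¬Q) ∧ Q = T ∧ T = T
((¬P ↓ ¬Q) ∧ Q) ∨ Q = T ∨ T = T
¬Q ↓ (((¬P ↓ ¬Q) ∧ Q) ∨ Q) = F ↓ T = F
Thus S3 is false.

Count: 2.

2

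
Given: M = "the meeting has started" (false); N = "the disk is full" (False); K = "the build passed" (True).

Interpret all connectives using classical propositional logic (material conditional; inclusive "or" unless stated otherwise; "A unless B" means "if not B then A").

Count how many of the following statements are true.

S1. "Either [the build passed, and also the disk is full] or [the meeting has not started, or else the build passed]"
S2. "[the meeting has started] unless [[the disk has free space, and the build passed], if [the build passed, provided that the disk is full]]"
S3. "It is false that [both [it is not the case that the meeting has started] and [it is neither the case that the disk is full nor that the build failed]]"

S1: This is (K and N) or (not M or K).

K and N = True and False = False
not M = not False = True
not M or K = True or True = True
(K and N) or (not M or K) = False or True = True
Thus S1 is true.

S2: Formalization: M or ((N -> K) -> (not N and K))

N -> K = False -> True = True
not N = not False = True
not N and K = True and True = True
(N -> K) -> (not N and K) = True -> True = True
M or ((N -> K) -> (not N and K)) = False or True = True
Hence S2 is true.

S3: Formalization: not (not M and (N nor not K))

not M = not False = True
not K = not True = False
N nor not K = False nor False = True
not M and (N nor not K) = True and True = True
not (not M and (N nor not K)) = not True = False
So S3 is false.

2 of the 3 statements are true (S1, S2).

2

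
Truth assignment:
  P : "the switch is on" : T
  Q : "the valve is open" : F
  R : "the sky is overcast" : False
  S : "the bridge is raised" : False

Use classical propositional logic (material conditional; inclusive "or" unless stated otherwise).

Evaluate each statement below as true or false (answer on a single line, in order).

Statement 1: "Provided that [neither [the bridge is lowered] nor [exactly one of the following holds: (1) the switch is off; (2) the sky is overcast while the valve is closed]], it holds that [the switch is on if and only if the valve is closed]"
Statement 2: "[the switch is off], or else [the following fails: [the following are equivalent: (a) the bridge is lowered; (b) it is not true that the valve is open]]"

Statement 1 true / Statement 2 false

Statement 1: This is (¬S ↓ (¬P ⊕ (R ∧ ¬Q))) → (P ↔ ¬Q).

¬S = ¬F = T
¬P = ¬T = F
¬Q = ¬F = T
R ∧ ¬Q = F ∧ T = F
¬P ⊕ (R ∧ ¬Q) = F ⊕ F = F
¬S ↓ (¬P ⊕ (R ∧ ¬Q)) = T ↓ F = F
¬Q = ¬F = T
P ↔ ¬Q = T ↔ T = T
(¬S ↓ (¬P ⊕ (R ∧ ¬Q))) → (P ↔ ¬Q) = F → T = T
Thus Statement 1 is true.

Statement 2: Formalization: ¬P ∨ ¬(¬S ↔ ¬Q)

¬P = ¬T = F
¬S = ¬F = T
¬Q = ¬F = T
¬S ↔ ¬Q = T ↔ T = T
¬(¬S ↔ ¬Q) = ¬T = F
¬P ∨ ¬(¬S ↔ ¬Q) = F ∨ F = F
Thus Statement 2 is false.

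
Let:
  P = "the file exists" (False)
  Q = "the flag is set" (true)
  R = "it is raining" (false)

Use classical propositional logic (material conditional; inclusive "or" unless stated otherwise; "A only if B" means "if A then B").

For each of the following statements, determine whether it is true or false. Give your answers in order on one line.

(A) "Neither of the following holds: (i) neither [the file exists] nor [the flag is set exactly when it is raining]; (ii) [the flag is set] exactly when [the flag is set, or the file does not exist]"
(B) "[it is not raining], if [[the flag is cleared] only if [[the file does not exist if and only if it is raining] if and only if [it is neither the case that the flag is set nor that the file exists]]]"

(A): This is (P nor (Q <-> R)) nor (Q <-> (Q | ~P)).

Q <-> R = T <-> F = F
P nor (Q <-> R) = F nor F = T
~P = ~F = T
Q | ~P = T | T = T
Q <-> (Q | ~P) = T <-> T = T
(P nor (Q <-> R)) nor (Q <-> (Q | ~P)) = T nor T = F
Thus (A) is false.

(B): This is (~Q -> ((~P <-> R) <-> (Q nor P))) -> ~R.

~Q = ~T = F
~P = ~F = T
~P <-> R = T <-> F = F
Q nor P = T nor F = F
(~P <-> R) <-> (Q nor P) = F <-> F = T
~Q -> ((~P <-> R) <-> (Q nor P)) = F -> T = T
~R = ~F = T
(~Q -> ((~P <-> R) <-> (Q nor P))) -> ~R = T -> T = T
Hence (B) is true.

(A) false / (B) true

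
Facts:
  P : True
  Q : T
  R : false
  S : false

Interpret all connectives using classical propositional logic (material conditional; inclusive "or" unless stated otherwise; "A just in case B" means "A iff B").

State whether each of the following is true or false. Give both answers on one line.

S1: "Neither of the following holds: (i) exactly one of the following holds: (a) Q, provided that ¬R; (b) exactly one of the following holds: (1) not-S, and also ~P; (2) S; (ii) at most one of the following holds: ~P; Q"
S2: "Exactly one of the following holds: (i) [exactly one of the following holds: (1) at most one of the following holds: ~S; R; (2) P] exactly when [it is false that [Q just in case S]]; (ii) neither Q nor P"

S1 false / S2 false

S1: This is ((not R -> Q) xor ((not S and not P) xor S)) nor (not P nand Q).

not R = not False = True
not R -> Q = True -> True = True
not S = not False = True
not P = not True = False
not S and not P = True and False = False
(not S and not P) xor S = False xor False = False
(not R -> Q) xor ((not S and not P) xor S) = True xor False = True
not P = not True = False
not P nand Q = False nand True = True
((not R -> Q) xor ((not S and not P) xor S)) nor (not P nand Q) = True nor True = False
So S1 is false.

S2: Parsed as (((not S nand R) xor P) iff not (Q iff S)) xor (Q nor P)

not S = not False = True
not S nand R = True nand False = True
(not S nand R) xor P = True xor True = False
Q iff S = True iff False = False
not (Q iff S) = not False = True
((not S nand R) xor P) iff not (Q iff S) = False iff True = False
Q nor P = True nor True = False
(((not S nand R) xor P) iff not (Q iff S)) xor (Q nor P) = False xor False = False
Thus S2 is false.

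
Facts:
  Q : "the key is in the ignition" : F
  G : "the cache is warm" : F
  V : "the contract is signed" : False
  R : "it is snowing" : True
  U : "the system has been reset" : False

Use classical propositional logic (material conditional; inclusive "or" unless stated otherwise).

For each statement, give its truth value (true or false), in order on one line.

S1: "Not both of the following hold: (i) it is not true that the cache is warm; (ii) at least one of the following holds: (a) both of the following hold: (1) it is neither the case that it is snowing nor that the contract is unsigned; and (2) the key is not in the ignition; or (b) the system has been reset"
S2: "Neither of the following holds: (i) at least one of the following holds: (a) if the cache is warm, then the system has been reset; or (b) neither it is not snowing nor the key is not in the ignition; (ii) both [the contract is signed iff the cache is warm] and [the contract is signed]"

S1: Parsed as not G nand (((R nor not V) and not Q) or U)

not G = not False = True
not V = not False = True
R nor not V = True nor True = False
not Q = not False = True
(R nor not V) and not Q = False and True = False
((R nor not V) and not Q) or U = False or False = False
not G nand (((R nor not V) and not Q) or U) = True nand False = True
Thus S1 is true.

S2: Parsed as ((G -> U) or (not R nor not Q)) nor ((V iff G) and V)

G -> U = False -> False = True
not R = not True = False
not Q = not False = True
not R nor not Q = False nor True = False
(G -> U) or (not R nor not Q) = True or False = True
V iff G = False iff False = True
(V iff G) and V = True and False = False
((G -> U) or (not R nor not Q)) nor ((V iff G) and V) = True nor False = False
So S2 is false.

S1 T; S2 F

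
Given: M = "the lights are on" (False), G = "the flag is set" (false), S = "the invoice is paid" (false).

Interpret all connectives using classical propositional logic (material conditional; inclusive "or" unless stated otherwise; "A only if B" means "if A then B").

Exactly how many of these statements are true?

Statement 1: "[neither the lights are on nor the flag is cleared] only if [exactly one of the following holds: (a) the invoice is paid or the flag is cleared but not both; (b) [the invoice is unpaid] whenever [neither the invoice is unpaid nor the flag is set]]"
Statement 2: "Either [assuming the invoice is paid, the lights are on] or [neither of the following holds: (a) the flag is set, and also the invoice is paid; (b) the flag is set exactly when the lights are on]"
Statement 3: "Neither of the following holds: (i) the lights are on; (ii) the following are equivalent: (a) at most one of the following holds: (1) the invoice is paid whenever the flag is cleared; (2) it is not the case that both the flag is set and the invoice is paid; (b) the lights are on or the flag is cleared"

Statement 1: This is (M ↓ ¬G) → ((S ⊕ ¬G) ⊕ ((¬S ↓ G) → ¬S)).

¬G = ¬F = T
M ↓ ¬G = F ↓ T = F
¬G = ¬F = T
S ⊕ ¬G = F ⊕ T = T
¬S = ¬F = T
¬S ↓ G = T ↓ F = F
¬S = ¬F = T
(¬S ↓ G) → ¬S = F → T = T
(S ⊕ ¬G) ⊕ ((¬S ↓ G) → ¬S) = T ⊕ T = F
(M ↓ ¬G) → ((S ⊕ ¬G) ⊕ ((¬S ↓ G) → ¬S)) = F → F = T
So Statement 1 is true.

Statement 2: Formalization: (S → M) ∨ ((G ∧ S) ↓ (G ↔ M))

S → M = F → F = T
G ∧ S = F ∧ F = F
G ↔ M = F ↔ F = T
(G ∧ S) ↓ (G ↔ M) = F ↓ T = F
(S → M) ∨ ((G ∧ S) ↓ (G ↔ M)) = T ∨ F = T
Thus Statement 2 is true.

Statement 3: This is M ↓ (((¬G → S) ↑ (G ↑ S)) ↔ (M ∨ ¬G)).

¬G = ¬F = T
¬G → S = T → F = F
G ↑ S = F ↑ F = T
(¬G → S) ↑ (G ↑ S) = F ↑ T = T
¬G = ¬F = T
M ∨ ¬G = F ∨ T = T
((¬G → S) ↑ (G ↑ S)) ↔ (M ∨ ¬G) = T ↔ T = T
M ↓ (((¬G → S) ↑ (G ↑ S)) ↔ (M ∨ ¬G)) = F ↓ T = F
Thus Statement 3 is false.

2 of the 3 statements are true (Statement 1, Statement 2).

2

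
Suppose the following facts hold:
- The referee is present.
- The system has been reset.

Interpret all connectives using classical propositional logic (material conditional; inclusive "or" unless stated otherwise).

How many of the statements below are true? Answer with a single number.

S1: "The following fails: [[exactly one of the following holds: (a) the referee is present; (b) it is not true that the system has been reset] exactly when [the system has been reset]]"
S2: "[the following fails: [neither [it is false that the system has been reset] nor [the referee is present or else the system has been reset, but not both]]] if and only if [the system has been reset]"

Let P = "the referee is present" (T), Q = "the system has been reset" (T).

S1: In symbols: ~((P xor ~Q) <-> Q)

~Q = ~T = F
P xor ~Q = T xor F = T
(P xor ~Q) <-> Q = T <-> T = T
~((P xor ~Q) <-> Q) = ~T = F
Thus S1 is false.

S2: Parsed as ~(~Q nor (P xor Q)) <-> Q

~Q = ~T = F
P xor Q = T xor T = F
~Q nor (P xor Q) = F nor F = T
~(~Q nor (P xor Q)) = ~T = F
~(~Q nor (P xor Q)) <-> Q = F <-> T = F
Hence S2 is false.

Count: 0.

0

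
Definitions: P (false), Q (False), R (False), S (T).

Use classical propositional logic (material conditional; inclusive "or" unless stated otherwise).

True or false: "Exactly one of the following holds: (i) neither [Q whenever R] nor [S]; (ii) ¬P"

true

Values: R=False, Q=False, S=True, P=False.
In symbols: ((R -> Q) nor S) xor not P

R -> Q = False -> False = True
(R -> Q) nor S = True nor True = False
not P = not False = True
((R -> Q) nor S) xor not P = False xor True = True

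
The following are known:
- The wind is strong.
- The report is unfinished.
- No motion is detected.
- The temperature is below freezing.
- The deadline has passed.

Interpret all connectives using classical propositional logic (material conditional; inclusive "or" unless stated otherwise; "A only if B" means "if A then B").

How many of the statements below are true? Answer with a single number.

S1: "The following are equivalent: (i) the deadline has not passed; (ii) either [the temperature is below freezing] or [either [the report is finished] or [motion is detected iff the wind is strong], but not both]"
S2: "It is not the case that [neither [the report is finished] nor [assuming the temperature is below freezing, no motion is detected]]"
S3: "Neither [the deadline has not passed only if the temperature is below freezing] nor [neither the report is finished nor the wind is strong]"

1

Let Q = "the deadline has passed" (T), D = "the temperature is below freezing" (T), U = "the report is finished" (F), S = "motion is detected" (F), W = "the wind is strong" (T).

S1: Parsed as ¬Q ↔ (D ∨ (U ⊕ (S ↔ W)))

¬Q = ¬T = F
S ↔ W = F ↔ T = F
U ⊕ (S ↔ W) = F ⊕ F = F
D ∨ (U ⊕ (S ↔ W)) = T ∨ F = T
¬Q ↔ (D ∨ (U ⊕ (S ↔ W))) = F ↔ T = F
Thus S1 is false.

S2: Formalization: ¬(U ↓ (D → ¬S))

¬S = ¬F = T
D → ¬S = T → T = T
U ↓ (D → ¬S) = F ↓ T = F
¬(U ↓ (D → ¬S)) = ¬F = T
Hence S2 is true.

S3: Parsed as (¬Q → D) ↓ (U ↓ W)

¬Q = ¬T = F
¬Q → D = F → T = T
U ↓ W = F ↓ T = F
(¬Q → D) ↓ (U ↓ W) = T ↓ F = F
Thus S3 is false.

1 of the 3 statements is true (S2).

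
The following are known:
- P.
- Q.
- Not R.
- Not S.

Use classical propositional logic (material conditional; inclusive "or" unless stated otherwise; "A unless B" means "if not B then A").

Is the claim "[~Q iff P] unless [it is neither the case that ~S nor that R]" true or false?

False

Parsed as (~Q <-> P) | (~S nor R)

~Q = ~T = F
~Q <-> P = F <-> T = F
~S = ~F = T
~S nor R = T nor F = F
(~Q <-> P) | (~S nor R) = F | F = F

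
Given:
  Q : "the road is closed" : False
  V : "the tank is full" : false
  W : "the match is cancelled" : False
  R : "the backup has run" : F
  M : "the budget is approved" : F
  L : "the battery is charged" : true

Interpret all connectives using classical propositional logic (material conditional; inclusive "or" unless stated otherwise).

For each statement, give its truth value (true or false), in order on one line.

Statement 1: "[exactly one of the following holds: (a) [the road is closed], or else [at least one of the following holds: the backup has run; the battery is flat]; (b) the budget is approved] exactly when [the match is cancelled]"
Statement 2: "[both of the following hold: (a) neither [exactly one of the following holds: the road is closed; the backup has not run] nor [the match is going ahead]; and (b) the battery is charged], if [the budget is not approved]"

Statement 1 true / Statement 2 false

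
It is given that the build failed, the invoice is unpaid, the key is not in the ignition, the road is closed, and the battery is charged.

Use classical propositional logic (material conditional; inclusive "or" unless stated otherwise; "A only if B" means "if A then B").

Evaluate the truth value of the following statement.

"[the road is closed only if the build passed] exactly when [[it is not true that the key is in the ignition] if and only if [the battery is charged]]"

Let Q = "the road is closed" (T), G = "the build passed" (F), R = "the key is in the ignition" (F), L = "the battery is charged" (T).
This is (Q → G) ↔ (¬R ↔ L).

Q → G = T → F = F
¬R = ¬F = T
¬R ↔ L = T ↔ T = T
(Q → G) ↔ (¬R ↔ L) = F ↔ T = F

The statement is false.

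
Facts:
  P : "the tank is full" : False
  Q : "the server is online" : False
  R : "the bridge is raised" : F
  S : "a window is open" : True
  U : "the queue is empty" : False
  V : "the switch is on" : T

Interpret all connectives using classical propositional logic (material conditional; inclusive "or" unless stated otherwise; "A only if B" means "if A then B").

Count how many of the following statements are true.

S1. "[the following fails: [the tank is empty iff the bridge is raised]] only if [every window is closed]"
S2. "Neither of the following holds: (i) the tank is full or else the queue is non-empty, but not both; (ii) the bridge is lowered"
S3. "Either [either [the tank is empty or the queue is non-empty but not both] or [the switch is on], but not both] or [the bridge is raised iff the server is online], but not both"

0

S1: This is ~(~P <-> R) -> ~S.

~P = ~F = T
~P <-> R = T <-> F = F
~(~P <-> R) = ~F = T
~S = ~T = F
~(~P <-> R) -> ~S = T -> F = F
So S1 is false.

S2: This is (P xor ~U) nor ~R.

~U = ~F = T
P xor ~U = F xor T = T
~R = ~F = T
(P xor ~U) nor ~R = T nor T = F
So S2 is false.

S3: Formalization: ((~P xor ~U) xor V) xor (R <-> Q)

~P = ~F = T
~U = ~F = T
~P xor ~U = T xor T = F
(~P xor ~U) xor V = F xor T = T
R <-> Q = F <-> F = T
((~P xor ~U) xor V) xor (R <-> Q) = T xor T = F
Thus S3 is false.

Count: 0.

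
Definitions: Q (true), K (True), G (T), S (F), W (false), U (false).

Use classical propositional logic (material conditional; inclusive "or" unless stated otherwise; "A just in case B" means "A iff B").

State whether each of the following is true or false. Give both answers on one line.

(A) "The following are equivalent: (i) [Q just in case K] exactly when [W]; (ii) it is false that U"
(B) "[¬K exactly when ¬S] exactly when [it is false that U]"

(A): Formalization: ((Q ↔ K) ↔ W) ↔ ¬U

Q ↔ K = T ↔ T = T
(Q ↔ K) ↔ W = T ↔ F = F
¬U = ¬F = T
((Q ↔ K) ↔ W) ↔ ¬U = F ↔ T = F
Hence (A) is false.

(B): This is (¬K ↔ ¬S) ↔ ¬U.

¬K = ¬T = F
¬S = ¬F = T
¬K ↔ ¬S = F ↔ T = F
¬U = ¬F = T
(¬K ↔ ¬S) ↔ ¬U = F ↔ T = F
Thus (B) is false.

(A) false / (B) false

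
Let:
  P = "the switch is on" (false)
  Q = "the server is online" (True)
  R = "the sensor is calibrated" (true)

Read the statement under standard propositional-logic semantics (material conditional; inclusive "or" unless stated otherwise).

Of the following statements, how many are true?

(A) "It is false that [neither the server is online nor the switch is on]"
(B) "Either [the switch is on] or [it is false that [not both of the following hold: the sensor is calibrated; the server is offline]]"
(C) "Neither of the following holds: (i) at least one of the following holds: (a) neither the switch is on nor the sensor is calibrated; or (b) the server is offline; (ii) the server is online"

1

(A): This is ~(Q nor P).

Q nor P = T nor F = F
~(Q nor P) = ~F = T
Thus (A) is true.

(B): This is P | ~(R nand ~Q).

~Q = ~T = F
R nand ~Q = T nand F = T
~(R nand ~Q) = ~T = F
P | ~(R nand ~Q) = F | F = F
So (B) is false.

(C): Formalization: ((P nor R) | ~Q) nor Q

P nor R = F nor T = F
~Q = ~T = F
(P nor R) | ~Q = F | F = F
((P nor R) | ~Q) nor Q = F nor T = F
Hence (C) is false.

1 of the 3 statements is true ((A)).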